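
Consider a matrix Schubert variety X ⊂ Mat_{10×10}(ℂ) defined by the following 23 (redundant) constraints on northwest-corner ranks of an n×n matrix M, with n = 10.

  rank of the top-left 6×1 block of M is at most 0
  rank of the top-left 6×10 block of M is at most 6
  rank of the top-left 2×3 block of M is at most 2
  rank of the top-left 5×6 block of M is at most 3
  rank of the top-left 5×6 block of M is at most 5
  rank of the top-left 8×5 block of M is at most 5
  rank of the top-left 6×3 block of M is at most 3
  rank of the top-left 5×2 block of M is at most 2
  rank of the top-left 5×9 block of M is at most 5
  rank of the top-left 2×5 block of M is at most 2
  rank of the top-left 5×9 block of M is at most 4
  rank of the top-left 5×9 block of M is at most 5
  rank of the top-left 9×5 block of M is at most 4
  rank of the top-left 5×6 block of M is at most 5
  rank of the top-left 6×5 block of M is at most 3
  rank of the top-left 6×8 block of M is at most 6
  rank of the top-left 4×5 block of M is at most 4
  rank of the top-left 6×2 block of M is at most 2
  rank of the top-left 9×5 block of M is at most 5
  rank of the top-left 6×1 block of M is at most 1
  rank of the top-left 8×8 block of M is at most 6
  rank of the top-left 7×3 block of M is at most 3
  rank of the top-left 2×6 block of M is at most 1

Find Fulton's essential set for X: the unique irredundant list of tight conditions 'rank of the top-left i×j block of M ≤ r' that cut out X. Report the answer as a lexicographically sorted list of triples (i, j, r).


Computing R[i][j] = min implied NW-rank bound (n=10, 23 conditions):

  0 1 1 1 1 1 1 1 1 1
  0 1 1 1 1 1 2 2 2 2
  0 1 2 2 2 2 3 3 3 3
  0 1 2 3 3 3 4 4 4 4
  0 1 2 3 3 3 4 4 4 5
  0 1 2 3 3 4 5 5 5 6
  1 2 3 4 4 5 6 6 6 7
  1 2 3 4 4 5 6 6 7 8
  1 2 3 4 4 5 6 7 8 9
  1 2 3 4 5 6 7 8 9 10

reading off 1-entries of Δ²R: w = (2, 7, 3, 4, 10, 6, 1, 9, 8, 5).

Fulton essential set (7 of the 18 Rothe cells):

[(2, 6, 1), (5, 6, 3), (5, 9, 4), (6, 1, 0), (6, 5, 3), (8, 8, 6), (9, 5, 4)]


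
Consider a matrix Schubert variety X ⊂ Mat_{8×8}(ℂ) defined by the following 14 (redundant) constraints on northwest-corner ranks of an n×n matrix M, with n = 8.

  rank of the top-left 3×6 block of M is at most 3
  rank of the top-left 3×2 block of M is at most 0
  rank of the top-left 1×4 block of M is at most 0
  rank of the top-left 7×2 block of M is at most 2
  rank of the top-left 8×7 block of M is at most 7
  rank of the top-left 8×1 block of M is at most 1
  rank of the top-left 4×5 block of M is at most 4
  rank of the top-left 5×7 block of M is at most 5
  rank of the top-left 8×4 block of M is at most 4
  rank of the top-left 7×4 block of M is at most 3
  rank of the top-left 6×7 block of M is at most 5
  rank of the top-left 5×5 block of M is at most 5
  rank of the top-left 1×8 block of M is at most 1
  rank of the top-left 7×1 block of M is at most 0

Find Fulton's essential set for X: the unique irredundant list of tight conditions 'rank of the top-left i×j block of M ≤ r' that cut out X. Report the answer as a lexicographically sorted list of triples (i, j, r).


Propagating the 14 rank bounds to every northwest block:

  R[1]: 0, 0, 0, 0, 1, 1, 1, 1
  R[2]: 0, 0, 1, 1, 2, 2, 2, 2
  R[3]: 0, 0, 1, 2, 3, 3, 3, 3
  R[4]: 0, 1, 2, 3, 4, 4, 4, 4
  R[5]: 0, 1, 2, 3, 4, 5, 5, 5
  R[6]: 0, 1, 2, 3, 4, 5, 5, 6
  R[7]: 0, 1, 2, 3, 4, 5, 6, 7
  R[8]: 1, 2, 3, 4, 5, 6, 7, 8

so w = (5, 3, 4, 2, 6, 8, 7, 1).

4 SE-corners of the 13-cell Rothe diagram give Ess(w):

[(1, 4, 0), (3, 2, 0), (6, 7, 5), (7, 1, 0)]


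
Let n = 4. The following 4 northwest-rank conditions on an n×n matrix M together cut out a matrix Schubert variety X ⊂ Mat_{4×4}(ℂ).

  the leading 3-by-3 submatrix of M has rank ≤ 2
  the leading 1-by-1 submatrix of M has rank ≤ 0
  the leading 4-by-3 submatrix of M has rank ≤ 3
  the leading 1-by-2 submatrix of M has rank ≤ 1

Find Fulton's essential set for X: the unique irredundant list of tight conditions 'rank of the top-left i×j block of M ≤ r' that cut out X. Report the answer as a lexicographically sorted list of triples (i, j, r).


Rank table r_w(4×4) implied by the 4 constraints:

  R[1]: 0  1  1  1
  R[2]: 1  2  2  2
  R[3]: 1  2  2  3
  R[4]: 1  2  3  4

the unique w with this rank table is (2, 1, 4, 3).

Fulton essential set (2 of the 2 Rothe cells):

[(1, 1, 0), (3, 3, 2)]


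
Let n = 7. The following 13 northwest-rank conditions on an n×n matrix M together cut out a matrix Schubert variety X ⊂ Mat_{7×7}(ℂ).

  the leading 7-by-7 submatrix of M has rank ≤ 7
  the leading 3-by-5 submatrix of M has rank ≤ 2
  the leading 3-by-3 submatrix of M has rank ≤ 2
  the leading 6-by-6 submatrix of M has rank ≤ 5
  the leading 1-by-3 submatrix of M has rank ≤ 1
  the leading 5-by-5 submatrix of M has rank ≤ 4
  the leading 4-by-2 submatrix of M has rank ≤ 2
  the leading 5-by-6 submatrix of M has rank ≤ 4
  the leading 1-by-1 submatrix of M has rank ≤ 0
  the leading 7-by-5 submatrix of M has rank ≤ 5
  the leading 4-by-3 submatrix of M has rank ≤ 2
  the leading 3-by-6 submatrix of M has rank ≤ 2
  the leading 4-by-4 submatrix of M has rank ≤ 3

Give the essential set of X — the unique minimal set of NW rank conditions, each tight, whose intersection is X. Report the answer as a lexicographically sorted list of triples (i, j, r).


Rank table r_w(7×7) implied by the 13 constraints:

  row 1: 0  1  1  1  1  1  1
  row 2: 1  2  2  2  2  2  2
  row 3: 1  2  2  2  2  2  3
  row 4: 1  2  2  3  3  3  4
  row 5: 1  2  3  4  4  4  5
  row 6: 1  2  3  4  5  5  6
  row 7: 1  2  3  4  5  6  7

the unique w with this rank table is (2, 1, 7, 4, 3, 5, 6).

Rothe diagram D(w) (6 cells), 3 SE-corners (essential conditions):

[(1, 1, 0), (3, 6, 2), (4, 3, 2)]


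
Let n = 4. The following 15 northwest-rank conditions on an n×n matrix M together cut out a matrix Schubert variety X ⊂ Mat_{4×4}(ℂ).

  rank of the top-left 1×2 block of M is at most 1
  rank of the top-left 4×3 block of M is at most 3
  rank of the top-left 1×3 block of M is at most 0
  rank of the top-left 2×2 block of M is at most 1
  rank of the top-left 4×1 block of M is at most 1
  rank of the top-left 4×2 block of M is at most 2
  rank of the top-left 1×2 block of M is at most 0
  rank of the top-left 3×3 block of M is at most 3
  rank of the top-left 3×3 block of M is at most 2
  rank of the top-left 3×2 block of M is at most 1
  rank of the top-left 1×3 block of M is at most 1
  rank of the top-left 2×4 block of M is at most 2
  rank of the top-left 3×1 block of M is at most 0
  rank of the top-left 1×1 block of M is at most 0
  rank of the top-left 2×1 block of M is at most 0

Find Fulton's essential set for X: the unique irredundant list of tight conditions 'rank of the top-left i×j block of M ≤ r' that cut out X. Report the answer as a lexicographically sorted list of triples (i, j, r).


Computing R[i][j] = min implied NW-rank bound (n=4, 15 conditions):

  row 1: 0, 0, 0, 1
  row 2: 0, 1, 1, 2
  row 3: 0, 1, 2, 3
  row 4: 1, 2, 3, 4

reading off 1-entries of Δ²R: w = (4, 2, 3, 1).

Rothe diagram D(w) (5 cells), 2 SE-corners (essential conditions):

[(1, 3, 0), (3, 1, 0)]


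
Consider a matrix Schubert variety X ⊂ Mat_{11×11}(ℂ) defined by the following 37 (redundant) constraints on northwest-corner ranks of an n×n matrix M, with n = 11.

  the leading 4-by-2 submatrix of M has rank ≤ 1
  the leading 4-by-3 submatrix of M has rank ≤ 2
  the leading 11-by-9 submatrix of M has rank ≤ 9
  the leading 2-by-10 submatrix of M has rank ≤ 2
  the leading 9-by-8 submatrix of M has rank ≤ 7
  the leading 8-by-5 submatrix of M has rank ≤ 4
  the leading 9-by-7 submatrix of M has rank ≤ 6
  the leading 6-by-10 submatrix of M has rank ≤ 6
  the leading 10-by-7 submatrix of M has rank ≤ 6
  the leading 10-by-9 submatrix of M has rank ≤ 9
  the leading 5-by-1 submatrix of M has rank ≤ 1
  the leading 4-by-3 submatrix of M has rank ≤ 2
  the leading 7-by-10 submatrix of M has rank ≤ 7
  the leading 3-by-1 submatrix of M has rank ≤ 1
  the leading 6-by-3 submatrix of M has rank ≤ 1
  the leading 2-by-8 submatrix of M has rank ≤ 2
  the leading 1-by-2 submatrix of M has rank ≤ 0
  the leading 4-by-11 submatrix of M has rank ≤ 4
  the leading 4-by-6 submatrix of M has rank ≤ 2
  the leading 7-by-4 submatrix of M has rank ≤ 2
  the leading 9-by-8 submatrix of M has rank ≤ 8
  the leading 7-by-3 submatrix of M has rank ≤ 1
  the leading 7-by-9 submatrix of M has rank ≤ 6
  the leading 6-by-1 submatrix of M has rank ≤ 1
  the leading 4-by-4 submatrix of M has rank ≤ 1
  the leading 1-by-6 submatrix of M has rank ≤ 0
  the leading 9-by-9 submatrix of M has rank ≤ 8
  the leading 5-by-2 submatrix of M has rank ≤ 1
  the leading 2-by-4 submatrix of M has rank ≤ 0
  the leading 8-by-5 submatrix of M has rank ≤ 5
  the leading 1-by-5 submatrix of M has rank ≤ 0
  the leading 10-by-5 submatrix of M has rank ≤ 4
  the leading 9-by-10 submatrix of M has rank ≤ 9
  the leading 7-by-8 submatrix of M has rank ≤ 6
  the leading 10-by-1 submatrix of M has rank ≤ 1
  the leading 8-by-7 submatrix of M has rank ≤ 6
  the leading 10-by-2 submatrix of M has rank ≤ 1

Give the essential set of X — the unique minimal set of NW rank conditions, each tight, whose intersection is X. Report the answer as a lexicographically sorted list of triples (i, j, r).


Reconstructing r_w from the 37 given conditions:

  row 1: 0 | 0 | 0 | 0 | 0 | 0 | 1 | 1 | 1 | 1 | 1
  row 2: 0 | 0 | 0 | 0 | 1 | 1 | 2 | 2 | 2 | 2 | 2
  row 3: 1 | 1 | 1 | 1 | 2 | 2 | 3 | 3 | 3 | 3 | 3
  row 4: 1 | 1 | 1 | 1 | 2 | 2 | 3 | 4 | 4 | 4 | 4
  row 5: 1 | 1 | 1 | 2 | 3 | 3 | 4 | 5 | 5 | 5 | 5
  row 6: 1 | 1 | 1 | 2 | 3 | 4 | 5 | 6 | 6 | 6 | 6
  row 7: 1 | 1 | 1 | 2 | 3 | 4 | 5 | 6 | 6 | 7 | 7
  row 8: 1 | 1 | 2 | 3 | 4 | 5 | 6 | 7 | 7 | 8 | 8
  row 9: 1 | 1 | 2 | 3 | 4 | 5 | 6 | 7 | 8 | 9 | 9
  row 10: 1 | 1 | 2 | 3 | 4 | 5 | 6 | 7 | 8 | 9 | 10
  row 11: 1 | 2 | 3 | 4 | 5 | 6 | 7 | 8 | 9 | 10 | 11

the unique w with this rank table is (7, 5, 1, 8, 4, 6, 10, 3, 9, 11, 2).

|D(w)|=24, |Ess(w)|=7:

[(1, 6, 0), (2, 4, 0), (4, 4, 1), (4, 6, 2), (7, 3, 1), (7, 9, 6), (10, 2, 1)]


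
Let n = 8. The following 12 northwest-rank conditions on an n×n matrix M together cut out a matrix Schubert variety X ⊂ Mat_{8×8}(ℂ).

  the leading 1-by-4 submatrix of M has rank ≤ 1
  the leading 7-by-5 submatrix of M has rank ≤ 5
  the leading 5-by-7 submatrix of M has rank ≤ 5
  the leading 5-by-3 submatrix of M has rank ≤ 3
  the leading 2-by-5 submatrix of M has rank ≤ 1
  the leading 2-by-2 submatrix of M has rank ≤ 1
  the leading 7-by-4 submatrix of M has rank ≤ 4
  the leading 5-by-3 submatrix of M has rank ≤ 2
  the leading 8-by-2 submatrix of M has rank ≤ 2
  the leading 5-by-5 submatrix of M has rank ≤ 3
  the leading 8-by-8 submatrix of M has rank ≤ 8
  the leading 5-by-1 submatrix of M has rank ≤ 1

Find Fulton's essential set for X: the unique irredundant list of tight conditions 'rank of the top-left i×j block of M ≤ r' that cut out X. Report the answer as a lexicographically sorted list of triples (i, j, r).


Computing R[i][j] = min implied NW-rank bound (n=8, 12 conditions):

  R[1]: 1 1 1 1 1 1 1 1
  R[2]: 1 1 1 1 1 2 2 2
  R[3]: 1 2 2 2 2 3 3 3
  R[4]: 1 2 2 3 3 4 4 4
  R[5]: 1 2 2 3 3 4 5 5
  R[6]: 1 2 3 4 4 5 6 6
  R[7]: 1 2 3 4 5 6 7 7
  R[8]: 1 2 3 4 5 6 7 8

giving w = (1, 6, 2, 4, 7, 3, 5, 8) via Δ²R.

Fulton essential set (3 of the 7 Rothe cells):

[(2, 5, 1), (5, 3, 2), (5, 5, 3)]


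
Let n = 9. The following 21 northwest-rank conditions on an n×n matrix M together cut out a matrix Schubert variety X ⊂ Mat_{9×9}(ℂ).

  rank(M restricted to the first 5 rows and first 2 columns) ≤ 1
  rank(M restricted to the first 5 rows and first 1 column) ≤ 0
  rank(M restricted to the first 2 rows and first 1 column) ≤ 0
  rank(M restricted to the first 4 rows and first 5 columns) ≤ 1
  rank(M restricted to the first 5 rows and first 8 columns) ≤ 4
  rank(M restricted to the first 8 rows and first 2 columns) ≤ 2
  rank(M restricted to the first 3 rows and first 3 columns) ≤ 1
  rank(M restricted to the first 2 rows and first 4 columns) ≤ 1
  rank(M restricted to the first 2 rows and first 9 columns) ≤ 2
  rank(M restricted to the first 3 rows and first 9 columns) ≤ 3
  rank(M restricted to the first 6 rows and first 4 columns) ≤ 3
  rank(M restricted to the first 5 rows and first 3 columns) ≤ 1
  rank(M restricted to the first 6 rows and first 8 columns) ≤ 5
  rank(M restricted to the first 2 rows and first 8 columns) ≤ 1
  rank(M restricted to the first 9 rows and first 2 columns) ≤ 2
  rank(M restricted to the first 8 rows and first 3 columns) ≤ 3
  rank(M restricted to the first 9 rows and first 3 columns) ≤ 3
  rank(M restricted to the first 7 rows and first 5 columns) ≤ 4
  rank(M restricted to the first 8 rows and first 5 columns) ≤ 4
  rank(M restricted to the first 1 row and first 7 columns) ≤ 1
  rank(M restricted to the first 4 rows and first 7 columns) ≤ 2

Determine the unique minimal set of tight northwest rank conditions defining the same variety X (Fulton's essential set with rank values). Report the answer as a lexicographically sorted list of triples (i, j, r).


Reconstructing r_w from the 21 given conditions:

  R[1]: 0 1 1 1 1 1 1 1 1
  R[2]: 0 1 1 1 1 1 1 1 2
  R[3]: 0 1 1 1 1 2 2 2 3
  R[4]: 0 1 1 1 1 2 2 3 4
  R[5]: 0 1 1 2 2 3 3 4 5
  R[6]: 1 2 2 3 3 4 4 5 6
  R[7]: 1 2 3 4 4 5 5 6 7
  R[8]: 1 2 3 4 4 5 6 7 8
  R[9]: 1 2 3 4 5 6 7 8 9

the unique w with this rank table is (2, 9, 6, 8, 4, 1, 3, 7, 5).

Rothe diagram D(w) (20 cells), 6 SE-corners (essential conditions):

[(2, 8, 1), (4, 5, 1), (4, 7, 2), (5, 1, 0), (5, 3, 1), (8, 5, 4)]


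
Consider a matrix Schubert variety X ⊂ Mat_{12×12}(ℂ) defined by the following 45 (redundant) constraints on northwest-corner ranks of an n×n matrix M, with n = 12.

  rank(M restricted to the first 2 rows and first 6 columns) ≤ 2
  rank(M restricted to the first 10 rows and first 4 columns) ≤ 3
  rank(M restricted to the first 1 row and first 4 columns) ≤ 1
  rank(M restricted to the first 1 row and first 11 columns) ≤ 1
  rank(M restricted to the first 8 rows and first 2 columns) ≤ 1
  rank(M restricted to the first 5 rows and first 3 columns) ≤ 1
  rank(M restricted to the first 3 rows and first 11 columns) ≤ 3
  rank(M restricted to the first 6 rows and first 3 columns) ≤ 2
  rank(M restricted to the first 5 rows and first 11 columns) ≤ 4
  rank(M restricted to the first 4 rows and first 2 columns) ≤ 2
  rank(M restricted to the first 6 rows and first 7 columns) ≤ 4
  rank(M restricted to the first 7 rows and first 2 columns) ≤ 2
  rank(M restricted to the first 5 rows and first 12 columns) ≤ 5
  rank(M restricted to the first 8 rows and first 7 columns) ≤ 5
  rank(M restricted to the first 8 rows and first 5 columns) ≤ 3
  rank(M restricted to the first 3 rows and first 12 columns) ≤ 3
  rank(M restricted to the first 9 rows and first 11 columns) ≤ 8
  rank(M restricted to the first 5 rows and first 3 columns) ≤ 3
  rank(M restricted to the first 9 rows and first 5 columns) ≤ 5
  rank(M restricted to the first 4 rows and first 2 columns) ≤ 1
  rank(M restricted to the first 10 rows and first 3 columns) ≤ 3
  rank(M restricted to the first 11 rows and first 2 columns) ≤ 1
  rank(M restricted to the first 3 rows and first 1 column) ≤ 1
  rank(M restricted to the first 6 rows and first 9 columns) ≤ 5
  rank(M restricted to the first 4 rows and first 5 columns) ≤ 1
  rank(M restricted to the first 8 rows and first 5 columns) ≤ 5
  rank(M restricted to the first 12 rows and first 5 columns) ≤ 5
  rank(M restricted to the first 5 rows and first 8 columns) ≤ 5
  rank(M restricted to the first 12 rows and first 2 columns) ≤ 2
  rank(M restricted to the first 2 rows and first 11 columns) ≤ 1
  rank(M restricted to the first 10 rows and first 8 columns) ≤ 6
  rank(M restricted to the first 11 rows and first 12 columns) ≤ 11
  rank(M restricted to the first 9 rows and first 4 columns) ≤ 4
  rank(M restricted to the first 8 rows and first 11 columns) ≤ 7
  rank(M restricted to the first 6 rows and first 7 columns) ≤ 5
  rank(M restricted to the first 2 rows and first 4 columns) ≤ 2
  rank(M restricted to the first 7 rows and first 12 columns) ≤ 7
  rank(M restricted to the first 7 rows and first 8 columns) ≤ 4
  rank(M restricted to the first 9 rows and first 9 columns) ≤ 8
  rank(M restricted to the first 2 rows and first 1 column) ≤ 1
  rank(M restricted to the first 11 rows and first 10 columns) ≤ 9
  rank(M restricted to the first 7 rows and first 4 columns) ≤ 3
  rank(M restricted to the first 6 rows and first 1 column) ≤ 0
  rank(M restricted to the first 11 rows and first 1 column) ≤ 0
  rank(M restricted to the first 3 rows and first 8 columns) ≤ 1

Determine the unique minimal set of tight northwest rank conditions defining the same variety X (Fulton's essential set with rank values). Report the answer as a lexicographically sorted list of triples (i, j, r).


Computing R[i][j] = min implied NW-rank bound (n=12, 45 conditions):

  R[1]: 0 | 1 | 1 | 1 | 1 | 1 | 1 | 1 | 1 | 1 | 1 | 1
  R[2]: 0 | 1 | 1 | 1 | 1 | 1 | 1 | 1 | 1 | 1 | 1 | 2
  R[3]: 0 | 1 | 1 | 1 | 1 | 1 | 1 | 1 | 2 | 2 | 2 | 3
  R[4]: 0 | 1 | 1 | 1 | 1 | 2 | 2 | 2 | 3 | 3 | 3 | 4
  R[5]: 0 | 1 | 1 | 2 | 2 | 3 | 3 | 3 | 4 | 4 | 4 | 5
  R[6]: 0 | 1 | 2 | 3 | 3 | 4 | 4 | 4 | 5 | 5 | 5 | 6
  R[7]: 0 | 1 | 2 | 3 | 3 | 4 | 4 | 4 | 5 | 6 | 6 | 7
  R[8]: 0 | 1 | 2 | 3 | 3 | 4 | 5 | 5 | 6 | 7 | 7 | 8
  R[9]: 0 | 1 | 2 | 3 | 4 | 5 | 6 | 6 | 7 | 8 | 8 | 9
  R[10]: 0 | 1 | 2 | 3 | 4 | 5 | 6 | 6 | 7 | 8 | 9 | 10
  R[11]: 0 | 1 | 2 | 3 | 4 | 5 | 6 | 7 | 8 | 9 | 10 | 11
  R[12]: 1 | 2 | 3 | 4 | 5 | 6 | 7 | 8 | 9 | 10 | 11 | 12

giving w = (2, 12, 9, 6, 4, 3, 10, 7, 5, 11, 8, 1) via Δ²R.

8 SE-corners of the 35-cell Rothe diagram give Ess(w):

[(2, 11, 1), (3, 8, 1), (4, 5, 1), (5, 3, 1), (7, 8, 4), (8, 5, 3), (10, 8, 6), (11, 1, 0)]


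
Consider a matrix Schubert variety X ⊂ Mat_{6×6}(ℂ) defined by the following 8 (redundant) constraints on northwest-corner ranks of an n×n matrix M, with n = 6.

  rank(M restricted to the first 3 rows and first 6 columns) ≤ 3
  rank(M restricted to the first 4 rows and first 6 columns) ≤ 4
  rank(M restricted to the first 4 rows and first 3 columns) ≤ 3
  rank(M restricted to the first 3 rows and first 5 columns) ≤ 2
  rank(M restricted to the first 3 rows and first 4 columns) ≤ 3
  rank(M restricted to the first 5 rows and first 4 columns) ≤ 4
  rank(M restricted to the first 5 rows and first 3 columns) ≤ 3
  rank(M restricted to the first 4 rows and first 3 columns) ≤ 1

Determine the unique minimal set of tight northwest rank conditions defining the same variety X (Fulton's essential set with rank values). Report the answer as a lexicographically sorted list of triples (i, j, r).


Reconstructing r_w from the 8 given conditions:

  row 1: 1 1 1 1 1 1
  row 2: 1 1 1 2 2 2
  row 3: 1 1 1 2 2 3
  row 4: 1 1 1 2 3 4
  row 5: 1 2 2 3 4 5
  row 6: 1 2 3 4 5 6

so w = (1, 4, 6, 5, 2, 3).

Fulton essential set (2 of the 7 Rothe cells):

[(3, 5, 2), (4, 3, 1)]


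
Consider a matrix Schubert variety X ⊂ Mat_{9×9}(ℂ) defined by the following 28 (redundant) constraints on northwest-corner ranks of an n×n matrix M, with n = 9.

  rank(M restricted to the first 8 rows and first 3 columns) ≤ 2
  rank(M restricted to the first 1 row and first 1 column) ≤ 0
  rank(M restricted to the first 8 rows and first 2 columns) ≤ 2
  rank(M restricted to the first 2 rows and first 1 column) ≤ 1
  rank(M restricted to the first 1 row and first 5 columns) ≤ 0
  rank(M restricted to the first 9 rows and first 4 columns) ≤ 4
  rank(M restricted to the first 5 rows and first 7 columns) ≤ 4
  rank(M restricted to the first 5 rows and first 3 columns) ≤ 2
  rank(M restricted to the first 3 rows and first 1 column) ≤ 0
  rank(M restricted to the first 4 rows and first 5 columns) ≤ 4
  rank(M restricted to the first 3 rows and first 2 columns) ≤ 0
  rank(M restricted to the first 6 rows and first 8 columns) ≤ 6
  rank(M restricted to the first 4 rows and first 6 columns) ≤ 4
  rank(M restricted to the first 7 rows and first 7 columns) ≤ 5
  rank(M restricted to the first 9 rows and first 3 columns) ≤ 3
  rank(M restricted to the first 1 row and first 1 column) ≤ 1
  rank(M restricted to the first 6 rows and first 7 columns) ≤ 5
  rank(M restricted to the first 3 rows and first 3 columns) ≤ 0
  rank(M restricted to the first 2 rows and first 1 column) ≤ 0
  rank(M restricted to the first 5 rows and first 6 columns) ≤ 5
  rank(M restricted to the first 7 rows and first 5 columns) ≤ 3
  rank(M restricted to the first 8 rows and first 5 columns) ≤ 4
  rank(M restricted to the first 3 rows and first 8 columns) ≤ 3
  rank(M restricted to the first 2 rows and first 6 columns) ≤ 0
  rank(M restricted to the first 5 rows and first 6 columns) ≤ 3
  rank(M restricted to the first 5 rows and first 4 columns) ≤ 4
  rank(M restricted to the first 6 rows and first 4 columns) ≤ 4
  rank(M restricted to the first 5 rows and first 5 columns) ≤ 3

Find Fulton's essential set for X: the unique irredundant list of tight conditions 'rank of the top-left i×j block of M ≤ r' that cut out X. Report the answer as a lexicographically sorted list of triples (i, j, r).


Reconstructing r_w from the 28 given conditions:

  i=1: 0, 0, 0, 0, 0, 0, 1, 1, 1
  i=2: 0, 0, 0, 0, 0, 0, 1, 2, 2
  i=3: 0, 0, 0, 1, 1, 1, 2, 3, 3
  i=4: 1, 1, 1, 2, 2, 2, 3, 4, 4
  i=5: 1, 2, 2, 3, 3, 3, 4, 5, 5
  i=6: 1, 2, 2, 3, 3, 4, 5, 6, 6
  i=7: 1, 2, 2, 3, 3, 4, 5, 6, 7
  i=8: 1, 2, 2, 3, 4, 5, 6, 7, 8
  i=9: 1, 2, 3, 4, 5, 6, 7, 8, 9

the unique w with this rank table is (7, 8, 4, 1, 2, 6, 9, 5, 3).

|D(w)|=20, |Ess(w)|=4:

[(2, 6, 0), (3, 3, 0), (7, 5, 3), (8, 3, 2)]


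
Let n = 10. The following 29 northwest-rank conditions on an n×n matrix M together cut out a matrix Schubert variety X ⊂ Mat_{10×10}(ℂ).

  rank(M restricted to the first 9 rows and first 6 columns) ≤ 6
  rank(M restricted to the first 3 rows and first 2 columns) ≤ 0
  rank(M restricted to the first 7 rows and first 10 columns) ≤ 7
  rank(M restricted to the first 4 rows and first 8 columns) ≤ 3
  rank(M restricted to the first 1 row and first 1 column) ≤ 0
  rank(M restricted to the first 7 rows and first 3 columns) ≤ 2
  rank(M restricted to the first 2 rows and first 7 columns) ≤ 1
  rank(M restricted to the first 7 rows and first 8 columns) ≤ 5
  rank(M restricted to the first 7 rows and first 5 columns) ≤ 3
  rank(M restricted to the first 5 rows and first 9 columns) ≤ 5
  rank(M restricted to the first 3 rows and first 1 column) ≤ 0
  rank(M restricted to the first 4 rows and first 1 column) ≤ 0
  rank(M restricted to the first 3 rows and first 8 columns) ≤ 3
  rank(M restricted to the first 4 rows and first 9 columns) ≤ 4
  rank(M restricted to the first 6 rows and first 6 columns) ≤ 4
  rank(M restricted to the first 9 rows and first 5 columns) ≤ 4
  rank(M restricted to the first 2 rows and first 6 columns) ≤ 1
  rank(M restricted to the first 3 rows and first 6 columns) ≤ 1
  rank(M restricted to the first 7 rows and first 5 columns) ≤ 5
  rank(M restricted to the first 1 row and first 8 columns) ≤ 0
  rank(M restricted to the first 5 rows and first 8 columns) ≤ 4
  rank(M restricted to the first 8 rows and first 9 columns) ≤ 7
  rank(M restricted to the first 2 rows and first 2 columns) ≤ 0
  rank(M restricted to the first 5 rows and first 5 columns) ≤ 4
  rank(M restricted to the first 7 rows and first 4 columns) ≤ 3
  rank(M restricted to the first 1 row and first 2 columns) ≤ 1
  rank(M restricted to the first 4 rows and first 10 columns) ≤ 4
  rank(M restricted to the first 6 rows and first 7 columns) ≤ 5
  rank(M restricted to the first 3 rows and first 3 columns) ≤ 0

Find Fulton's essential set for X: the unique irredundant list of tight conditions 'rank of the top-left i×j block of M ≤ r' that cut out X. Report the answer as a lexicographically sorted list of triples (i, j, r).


Propagating the 29 rank bounds to every northwest block:

  row 1: 0 | 0 | 0 | 0 | 0 | 0 | 0 | 0 | 1 | 1
  row 2: 0 | 0 | 0 | 1 | 1 | 1 | 1 | 1 | 2 | 2
  row 3: 0 | 0 | 0 | 1 | 1 | 1 | 2 | 2 | 3 | 3
  row 4: 0 | 1 | 1 | 2 | 2 | 2 | 3 | 3 | 4 | 4
  row 5: 1 | 2 | 2 | 3 | 3 | 3 | 4 | 4 | 5 | 5
  row 6: 1 | 2 | 2 | 3 | 3 | 4 | 5 | 5 | 6 | 6
  row 7: 1 | 2 | 2 | 3 | 3 | 4 | 5 | 5 | 6 | 7
  row 8: 1 | 2 | 3 | 4 | 4 | 5 | 6 | 6 | 7 | 8
  row 9: 1 | 2 | 3 | 4 | 4 | 5 | 6 | 7 | 8 | 9
  row 10: 1 | 2 | 3 | 4 | 5 | 6 | 7 | 8 | 9 | 10

hence w(1..10) = (9, 4, 7, 2, 1, 6, 10, 3, 8, 5).

Rothe diagram D(w) (23 cells), 8 SE-corners (essential conditions):

[(1, 8, 0), (3, 3, 0), (3, 6, 1), (4, 1, 0), (7, 3, 2), (7, 5, 3), (7, 8, 5), (9, 5, 4)]


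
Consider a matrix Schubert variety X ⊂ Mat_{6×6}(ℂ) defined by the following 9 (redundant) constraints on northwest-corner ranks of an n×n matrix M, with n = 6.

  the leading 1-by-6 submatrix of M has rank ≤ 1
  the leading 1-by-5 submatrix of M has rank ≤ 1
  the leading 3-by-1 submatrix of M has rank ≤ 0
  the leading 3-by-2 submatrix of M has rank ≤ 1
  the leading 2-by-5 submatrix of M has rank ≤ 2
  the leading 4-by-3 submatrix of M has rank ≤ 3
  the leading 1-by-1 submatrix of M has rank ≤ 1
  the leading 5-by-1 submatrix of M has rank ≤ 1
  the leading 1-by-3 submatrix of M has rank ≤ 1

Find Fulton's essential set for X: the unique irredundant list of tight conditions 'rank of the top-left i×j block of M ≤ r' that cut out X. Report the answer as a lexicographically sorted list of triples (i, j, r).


The tightest implied rank at each (i,j), from the 9 conditions:

  R[1]: 0 | 1 | 1 | 1 | 1 | 1
  R[2]: 0 | 1 | 2 | 2 | 2 | 2
  R[3]: 0 | 1 | 2 | 3 | 3 | 3
  R[4]: 1 | 2 | 3 | 4 | 4 | 4
  R[5]: 1 | 2 | 3 | 4 | 5 | 5
  R[6]: 1 | 2 | 3 | 4 | 5 | 6

giving w = (2, 3, 4, 1, 5, 6) via Δ²R.

D(w) has 3 cells with 1 SE-corner; essential set:

[(3, 1, 0)]


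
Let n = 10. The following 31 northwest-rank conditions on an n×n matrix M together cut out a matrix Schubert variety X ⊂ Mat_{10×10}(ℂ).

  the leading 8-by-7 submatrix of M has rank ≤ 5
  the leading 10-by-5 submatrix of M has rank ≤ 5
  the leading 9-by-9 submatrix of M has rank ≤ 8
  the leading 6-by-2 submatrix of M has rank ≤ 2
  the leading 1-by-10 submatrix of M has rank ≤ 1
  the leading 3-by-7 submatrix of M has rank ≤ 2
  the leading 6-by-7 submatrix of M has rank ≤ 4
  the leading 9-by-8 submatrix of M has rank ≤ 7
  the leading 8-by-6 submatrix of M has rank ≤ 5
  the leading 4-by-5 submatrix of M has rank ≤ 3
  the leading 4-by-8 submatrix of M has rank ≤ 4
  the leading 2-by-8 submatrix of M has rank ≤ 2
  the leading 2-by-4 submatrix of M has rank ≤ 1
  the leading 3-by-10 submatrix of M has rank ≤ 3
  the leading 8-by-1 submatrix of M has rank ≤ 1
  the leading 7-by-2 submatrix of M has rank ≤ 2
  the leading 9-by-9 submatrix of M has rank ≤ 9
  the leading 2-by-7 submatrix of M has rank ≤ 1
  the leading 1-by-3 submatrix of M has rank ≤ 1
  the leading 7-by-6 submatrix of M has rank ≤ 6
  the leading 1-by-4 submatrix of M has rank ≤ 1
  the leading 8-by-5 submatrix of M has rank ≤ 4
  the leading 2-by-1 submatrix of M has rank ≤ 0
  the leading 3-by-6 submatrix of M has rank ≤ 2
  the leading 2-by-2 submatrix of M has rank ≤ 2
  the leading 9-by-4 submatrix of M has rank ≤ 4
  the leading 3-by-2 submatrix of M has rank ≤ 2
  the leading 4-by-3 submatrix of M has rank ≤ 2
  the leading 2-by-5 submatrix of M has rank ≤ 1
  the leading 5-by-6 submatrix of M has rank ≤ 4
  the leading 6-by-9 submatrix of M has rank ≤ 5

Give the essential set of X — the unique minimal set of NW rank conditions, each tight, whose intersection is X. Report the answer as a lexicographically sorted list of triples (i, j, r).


Rank table r_w(10×10) implied by the 31 constraints:

  R[1]: 0  1  1  1  1  1  1  1  1  1
  R[2]: 0  1  1  1  1  1  1  2  2  2
  R[3]: 1  2  2  2  2  2  2  3  3  3
  R[4]: 1  2  2  3  3  3  3  4  4  4
  R[5]: 1  2  3  4  4  4  4  5  5  5
  R[6]: 1  2  3  4  4  4  4  5  5  6
  R[7]: 1  2  3  4  4  5  5  6  6  7
  R[8]: 1  2  3  4  4  5  5  6  7  8
  R[9]: 1  2  3  4  5  6  6  7  8  9
  R[10]: 1  2  3  4  5  6  7  8  9  10

second differences of R give the permutation w = (2, 8, 1, 4, 3, 10, 6, 9, 5, 7).

ℓ(w)=15; the 7 essential cells (i,j,r):

[(2, 1, 0), (2, 7, 1), (4, 3, 2), (6, 7, 4), (6, 9, 5), (8, 5, 4), (8, 7, 5)]


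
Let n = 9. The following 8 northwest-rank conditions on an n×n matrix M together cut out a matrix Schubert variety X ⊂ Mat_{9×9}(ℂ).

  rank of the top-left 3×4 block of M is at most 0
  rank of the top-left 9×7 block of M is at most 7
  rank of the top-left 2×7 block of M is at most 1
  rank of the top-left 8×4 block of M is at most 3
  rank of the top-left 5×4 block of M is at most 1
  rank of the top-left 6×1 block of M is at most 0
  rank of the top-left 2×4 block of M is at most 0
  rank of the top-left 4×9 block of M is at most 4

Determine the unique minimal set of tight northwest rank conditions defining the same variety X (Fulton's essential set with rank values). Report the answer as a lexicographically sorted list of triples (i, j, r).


Reconstructing r_w from the 8 given conditions:

  i=1: 0 0 0 0 1 1 1 1 1
  i=2: 0 0 0 0 1 1 1 2 2
  i=3: 0 0 0 0 1 2 2 3 3
  i=4: 0 1 1 1 2 3 3 4 4
  i=5: 0 1 1 1 2 3 4 5 5
  i=6: 0 1 2 2 3 4 5 6 6
  i=7: 1 2 3 3 4 5 6 7 7
  i=8: 1 2 3 3 4 5 6 7 8
  i=9: 1 2 3 4 5 6 7 8 9

hence w(1..9) = (5, 8, 6, 2, 7, 3, 1, 9, 4).

Rothe diagram D(w) (20 cells), 5 SE-corners (essential conditions):

[(2, 7, 1), (3, 4, 0), (5, 4, 1), (6, 1, 0), (8, 4, 3)]


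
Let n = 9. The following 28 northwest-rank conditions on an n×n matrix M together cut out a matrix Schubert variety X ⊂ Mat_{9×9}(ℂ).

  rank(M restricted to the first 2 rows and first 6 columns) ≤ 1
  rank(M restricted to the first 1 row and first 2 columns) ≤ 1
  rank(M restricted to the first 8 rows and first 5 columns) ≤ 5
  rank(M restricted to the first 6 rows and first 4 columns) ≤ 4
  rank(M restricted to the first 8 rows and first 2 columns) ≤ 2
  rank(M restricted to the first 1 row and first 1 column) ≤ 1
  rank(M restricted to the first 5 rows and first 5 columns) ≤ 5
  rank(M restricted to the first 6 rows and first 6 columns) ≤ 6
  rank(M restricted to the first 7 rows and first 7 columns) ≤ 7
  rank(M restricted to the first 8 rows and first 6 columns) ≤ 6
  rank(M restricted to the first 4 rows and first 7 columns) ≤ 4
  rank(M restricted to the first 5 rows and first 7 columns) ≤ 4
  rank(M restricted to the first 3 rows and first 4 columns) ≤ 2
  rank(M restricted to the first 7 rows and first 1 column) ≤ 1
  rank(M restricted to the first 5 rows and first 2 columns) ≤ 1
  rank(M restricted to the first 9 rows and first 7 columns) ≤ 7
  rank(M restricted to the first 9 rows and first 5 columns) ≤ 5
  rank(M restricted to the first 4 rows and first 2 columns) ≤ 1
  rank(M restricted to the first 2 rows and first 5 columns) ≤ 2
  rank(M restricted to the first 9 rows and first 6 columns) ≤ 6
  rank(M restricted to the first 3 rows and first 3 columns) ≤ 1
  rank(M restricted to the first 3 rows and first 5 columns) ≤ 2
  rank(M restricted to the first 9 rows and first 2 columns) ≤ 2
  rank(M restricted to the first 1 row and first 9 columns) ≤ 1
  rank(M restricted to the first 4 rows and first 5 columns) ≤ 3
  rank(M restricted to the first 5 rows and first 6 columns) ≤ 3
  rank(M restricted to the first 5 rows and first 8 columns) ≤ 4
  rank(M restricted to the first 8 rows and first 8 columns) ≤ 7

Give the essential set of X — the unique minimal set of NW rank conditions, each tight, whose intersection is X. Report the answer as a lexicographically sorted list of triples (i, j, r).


Rank table r_w(9×9) implied by the 28 constraints:

  i=1: 1  1  1  1  1  1  1  1  1
  i=2: 1  1  1  1  1  1  2  2  2
  i=3: 1  1  1  2  2  2  3  3  3
  i=4: 1  1  2  3  3  3  4  4  4
  i=5: 1  1  2  3  3  3  4  4  5
  i=6: 1  2  3  4  4  4  5  5  6
  i=7: 1  2  3  4  5  5  6  6  7
  i=8: 1  2  3  4  5  6  7  7  8
  i=9: 1  2  3  4  5  6  7  8  9

reading off 1-entries of Δ²R: w = (1, 7, 4, 3, 9, 2, 5, 6, 8).

Rothe diagram D(w) (12 cells), 5 SE-corners (essential conditions):

[(2, 6, 1), (3, 3, 1), (5, 2, 1), (5, 6, 3), (5, 8, 4)]


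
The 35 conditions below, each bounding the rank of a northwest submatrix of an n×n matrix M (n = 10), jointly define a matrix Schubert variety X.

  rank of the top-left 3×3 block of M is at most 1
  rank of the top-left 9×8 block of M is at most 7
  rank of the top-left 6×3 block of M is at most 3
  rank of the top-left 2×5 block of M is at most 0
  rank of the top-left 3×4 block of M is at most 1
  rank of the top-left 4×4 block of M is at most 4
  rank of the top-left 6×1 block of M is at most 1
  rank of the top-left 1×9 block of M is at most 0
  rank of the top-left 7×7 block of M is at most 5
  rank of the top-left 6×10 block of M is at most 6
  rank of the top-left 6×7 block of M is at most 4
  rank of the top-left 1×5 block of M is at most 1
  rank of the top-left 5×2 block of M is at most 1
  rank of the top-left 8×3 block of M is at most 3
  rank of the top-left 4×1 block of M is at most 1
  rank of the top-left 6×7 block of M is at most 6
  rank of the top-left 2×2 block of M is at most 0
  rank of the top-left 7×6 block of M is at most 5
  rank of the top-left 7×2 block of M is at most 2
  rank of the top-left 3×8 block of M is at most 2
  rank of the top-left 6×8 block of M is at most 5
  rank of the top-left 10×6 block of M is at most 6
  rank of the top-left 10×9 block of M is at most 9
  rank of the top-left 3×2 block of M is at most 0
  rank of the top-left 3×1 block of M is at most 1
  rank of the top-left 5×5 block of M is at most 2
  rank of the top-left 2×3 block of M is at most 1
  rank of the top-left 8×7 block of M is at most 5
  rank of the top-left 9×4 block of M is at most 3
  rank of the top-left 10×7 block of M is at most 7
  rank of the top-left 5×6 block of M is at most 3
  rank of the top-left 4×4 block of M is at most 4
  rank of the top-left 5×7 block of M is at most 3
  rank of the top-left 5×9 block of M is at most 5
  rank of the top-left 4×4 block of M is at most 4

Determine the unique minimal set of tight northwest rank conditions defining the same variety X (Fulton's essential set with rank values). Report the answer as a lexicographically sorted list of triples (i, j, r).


Propagating the 35 rank bounds to every northwest block:

  row 1: 0, 0, 0, 0, 0, 0, 0, 0, 0, 1
  row 2: 0, 0, 0, 0, 0, 1, 1, 1, 1, 2
  row 3: 0, 0, 1, 1, 1, 2, 2, 2, 2, 3
  row 4: 1, 1, 2, 2, 2, 3, 3, 3, 3, 4
  row 5: 1, 1, 2, 2, 2, 3, 3, 4, 4, 5
  row 6: 1, 2, 3, 3, 3, 4, 4, 5, 5, 6
  row 7: 1, 2, 3, 3, 4, 5, 5, 6, 6, 7
  row 8: 1, 2, 3, 3, 4, 5, 5, 6, 7, 8
  row 9: 1, 2, 3, 3, 4, 5, 6, 7, 8, 9
  row 10: 1, 2, 3, 4, 5, 6, 7, 8, 9, 10

reading off 1-entries of Δ²R: w = (10, 6, 3, 1, 8, 2, 5, 9, 7, 4).

8 SE-corners of the 24-cell Rothe diagram give Ess(w):

[(1, 9, 0), (2, 5, 0), (3, 2, 0), (5, 2, 1), (5, 5, 2), (5, 7, 3), (8, 7, 5), (9, 4, 3)]


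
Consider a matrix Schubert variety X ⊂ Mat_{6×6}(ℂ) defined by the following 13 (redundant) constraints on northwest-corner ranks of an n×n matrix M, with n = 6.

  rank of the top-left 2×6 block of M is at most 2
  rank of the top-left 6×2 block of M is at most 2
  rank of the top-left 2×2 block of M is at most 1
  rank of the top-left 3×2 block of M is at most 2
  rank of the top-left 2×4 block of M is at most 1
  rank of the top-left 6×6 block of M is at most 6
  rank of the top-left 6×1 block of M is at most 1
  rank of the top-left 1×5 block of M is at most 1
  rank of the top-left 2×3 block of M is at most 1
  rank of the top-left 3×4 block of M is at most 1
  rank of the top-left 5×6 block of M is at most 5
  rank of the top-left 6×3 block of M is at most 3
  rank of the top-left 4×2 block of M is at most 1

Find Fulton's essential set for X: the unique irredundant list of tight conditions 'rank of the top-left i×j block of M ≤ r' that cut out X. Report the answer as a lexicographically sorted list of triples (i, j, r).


Reconstructing r_w from the 13 given conditions:

  1 | 1 | 1 | 1 | 1 | 1
  1 | 1 | 1 | 1 | 2 | 2
  1 | 1 | 1 | 1 | 2 | 3
  1 | 1 | 2 | 2 | 3 | 4
  1 | 2 | 3 | 3 | 4 | 5
  1 | 2 | 3 | 4 | 5 | 6

so w = (1, 5, 6, 3, 2, 4).

2 SE-corners of the 7-cell Rothe diagram give Ess(w):

[(3, 4, 1), (4, 2, 1)]


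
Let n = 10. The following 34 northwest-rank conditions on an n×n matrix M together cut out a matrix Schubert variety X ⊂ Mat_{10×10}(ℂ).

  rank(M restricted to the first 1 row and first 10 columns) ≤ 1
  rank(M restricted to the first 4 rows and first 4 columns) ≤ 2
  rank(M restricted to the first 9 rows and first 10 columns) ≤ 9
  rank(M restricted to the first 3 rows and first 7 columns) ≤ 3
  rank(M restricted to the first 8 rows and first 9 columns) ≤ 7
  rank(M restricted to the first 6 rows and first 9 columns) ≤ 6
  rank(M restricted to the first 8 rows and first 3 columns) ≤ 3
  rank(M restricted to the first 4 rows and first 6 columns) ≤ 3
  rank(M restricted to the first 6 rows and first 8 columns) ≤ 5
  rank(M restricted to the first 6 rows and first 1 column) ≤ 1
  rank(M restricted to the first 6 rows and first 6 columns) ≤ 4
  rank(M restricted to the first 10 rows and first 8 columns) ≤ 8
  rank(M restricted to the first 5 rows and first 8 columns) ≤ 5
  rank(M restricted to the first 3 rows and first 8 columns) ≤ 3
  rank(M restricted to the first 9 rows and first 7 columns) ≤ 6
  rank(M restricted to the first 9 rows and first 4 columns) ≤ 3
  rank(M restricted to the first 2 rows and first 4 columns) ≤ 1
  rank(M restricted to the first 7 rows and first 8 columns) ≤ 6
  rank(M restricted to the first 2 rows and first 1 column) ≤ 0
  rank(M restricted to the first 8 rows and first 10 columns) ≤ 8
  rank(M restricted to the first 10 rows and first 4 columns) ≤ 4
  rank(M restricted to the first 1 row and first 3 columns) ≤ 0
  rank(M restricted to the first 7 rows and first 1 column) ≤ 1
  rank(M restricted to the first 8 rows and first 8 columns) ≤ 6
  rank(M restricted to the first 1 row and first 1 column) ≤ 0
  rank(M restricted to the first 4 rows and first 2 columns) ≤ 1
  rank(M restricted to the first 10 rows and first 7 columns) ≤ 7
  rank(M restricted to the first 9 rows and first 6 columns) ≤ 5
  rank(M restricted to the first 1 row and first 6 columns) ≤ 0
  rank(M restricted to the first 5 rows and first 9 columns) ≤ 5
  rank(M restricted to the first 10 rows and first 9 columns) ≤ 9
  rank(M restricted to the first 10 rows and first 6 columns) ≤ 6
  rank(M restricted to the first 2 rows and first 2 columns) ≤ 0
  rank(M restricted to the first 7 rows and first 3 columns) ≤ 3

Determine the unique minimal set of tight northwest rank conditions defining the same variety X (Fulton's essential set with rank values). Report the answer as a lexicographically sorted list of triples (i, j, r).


Recovering R(i,j) via the rank-extension bound from the 34 conditions:

  i=1: 0  0  0  0  0  0  1  1  1  1
  i=2: 0  0  1  1  1  1  2  2  2  2
  i=3: 1  1  2  2  2  2  3  3  3  3
  i=4: 1  1  2  2  3  3  4  4  4  4
  i=5: 1  2  3  3  4  4  5  5  5  5
  i=6: 1  2  3  3  4  4  5  5  6  6
  i=7: 1  2  3  3  4  5  6  6  7  7
  i=8: 1  2  3  3  4  5  6  6  7  8
  i=9: 1  2  3  3  4  5  6  7  8  9
  i=10: 1  2  3  4  5  6  7  8  9  10

giving w = (7, 3, 1, 5, 2, 9, 6, 10, 8, 4) via Δ²R.

Rothe diagram D(w) (17 cells), 8 SE-corners (essential conditions):

[(1, 6, 0), (2, 2, 0), (4, 2, 1), (4, 4, 2), (6, 6, 4), (6, 8, 5), (8, 8, 6), (9, 4, 3)]


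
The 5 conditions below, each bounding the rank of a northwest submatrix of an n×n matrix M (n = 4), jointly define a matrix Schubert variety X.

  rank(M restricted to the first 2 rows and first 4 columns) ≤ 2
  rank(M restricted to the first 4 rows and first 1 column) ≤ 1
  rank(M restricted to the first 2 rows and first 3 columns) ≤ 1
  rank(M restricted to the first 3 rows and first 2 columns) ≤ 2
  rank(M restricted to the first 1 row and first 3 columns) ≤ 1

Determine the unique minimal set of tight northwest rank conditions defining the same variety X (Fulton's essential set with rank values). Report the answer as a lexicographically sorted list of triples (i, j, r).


Rank table r_w(4×4) implied by the 5 constraints:

  i=1: 1, 1, 1, 1
  i=2: 1, 1, 1, 2
  i=3: 1, 2, 2, 3
  i=4: 1, 2, 3, 4

giving w = (1, 4, 2, 3) via Δ²R.

D(w) has 2 cells with 1 SE-corner; essential set:

[(2, 3, 1)]
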